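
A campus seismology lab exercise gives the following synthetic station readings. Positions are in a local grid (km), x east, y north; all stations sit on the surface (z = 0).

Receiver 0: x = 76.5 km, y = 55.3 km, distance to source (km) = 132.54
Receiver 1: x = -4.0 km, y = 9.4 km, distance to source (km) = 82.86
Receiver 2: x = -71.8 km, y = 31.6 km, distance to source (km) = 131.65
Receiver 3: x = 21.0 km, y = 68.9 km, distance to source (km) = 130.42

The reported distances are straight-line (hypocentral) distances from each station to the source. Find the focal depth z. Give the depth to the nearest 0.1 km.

Each station gives a sphere (x−x_i)² + (y−y_i)² + z² = d_i² (stations at z=0).
Subtracting the Receiver 0 sphere from Receiver 1 and Receiver 2: z² cancels, leaving linear equations in x and y:
-161.0 x − 91.8 y = 1895.09
-296.6 x − 47.4 y = -2521.41
Solving: x ≈ 16.395, y ≈ -49.398 km (keep extra digits for the depth step; rounded: 16.4, -49.4).
Then from the Receiver 0 sphere: z² = 132.54² − (x − 76.5)² − (y − 55.3)² with x = 16.395, y = -49.398, so z ≈ 54.704 ≈ 54.7 km.

z ≈ 54.7 km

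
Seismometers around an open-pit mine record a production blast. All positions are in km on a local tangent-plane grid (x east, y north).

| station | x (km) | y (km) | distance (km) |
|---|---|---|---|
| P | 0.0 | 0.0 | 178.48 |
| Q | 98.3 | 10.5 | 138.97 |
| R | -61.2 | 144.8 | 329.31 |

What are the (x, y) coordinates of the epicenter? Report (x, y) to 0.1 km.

Circle about each station: x² + y² = 178.48²; (x − 98.3)² + (y − 10.5)² = 138.97²; (x + 61.2)² + (y − 144.8)² = 329.31².
Subtracting pairs of circle equations eliminates x²+y² and gives linear equations (the radical axes):
196.6 x + 21.0 y = 22315.59
-122.4 x + 289.6 y = -51877.49
Solving the 2×2 system: x ≈ 126.9, y ≈ -125.5 km.

126.9 km east, -125.5 km north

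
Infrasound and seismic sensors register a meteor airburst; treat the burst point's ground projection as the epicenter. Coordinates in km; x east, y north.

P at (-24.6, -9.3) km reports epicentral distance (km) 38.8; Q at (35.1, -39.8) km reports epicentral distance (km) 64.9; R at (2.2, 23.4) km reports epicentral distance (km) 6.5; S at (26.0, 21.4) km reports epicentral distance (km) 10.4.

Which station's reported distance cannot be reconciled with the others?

S

Solve using three stations at a time. Using P, Q, R (subtract circle equations pairwise → linear system) gives (x, y) ≈ (3.9, 17.1).
Distances from that point to each station vs reported:
  P: calculated 38.8 vs reported 38.8 → residual 0.0 km
  Q: calculated 64.9 vs reported 64.9 → residual 0.0 km
  R: calculated 6.5 vs reported 6.5 → residual 0.0 km
  S: calculated 22.6 vs reported 10.4 → residual 12.2 km
P, Q, R are mutually consistent (residuals ≈ 0); S is off by 12.2 km.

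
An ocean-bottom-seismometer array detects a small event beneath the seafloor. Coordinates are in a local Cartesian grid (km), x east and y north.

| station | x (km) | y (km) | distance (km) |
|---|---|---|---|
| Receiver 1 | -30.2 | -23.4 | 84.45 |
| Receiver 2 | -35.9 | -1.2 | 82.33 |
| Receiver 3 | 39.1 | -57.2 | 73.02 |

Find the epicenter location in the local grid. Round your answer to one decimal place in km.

(44.7, 15.6)

Circle about each station: (x + 30.2)² + (y + 23.4)² = 84.45²; (x + 35.9)² + (y + 1.2)² = 82.33²; (x − 39.1)² + (y + 57.2)² = 73.02².
Subtracting the Receiver 1 equation from the Receiver 2 and Receiver 3 equations removes the quadratic terms:
-11.4 x + 44.4 y = 184.22
138.6 x − 67.6 y = 5140.93
Solving the 2×2 system: x ≈ 44.7, y ≈ 15.6 km.
Check against Receiver 1 (with the unrounded x, y): √((x + 30.2)²+(y + 23.4)²) = 84.47 ≈ 84.45 km. ✓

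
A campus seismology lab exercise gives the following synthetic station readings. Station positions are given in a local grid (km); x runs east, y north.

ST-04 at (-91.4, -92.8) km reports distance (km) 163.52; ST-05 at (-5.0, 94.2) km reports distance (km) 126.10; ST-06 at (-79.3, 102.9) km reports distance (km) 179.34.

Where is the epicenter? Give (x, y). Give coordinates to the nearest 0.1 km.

Circle about each station: (x + 91.4)² + (y + 92.8)² = 163.52²; (x + 5.0)² + (y − 94.2)² = 126.10²; (x + 79.3)² + (y − 102.9)² = 179.34².
Subtracting the ST-04 equation from the ST-05 and ST-06 equations removes the quadratic terms:
172.8 x + 374.0 y = 2770.42
24.2 x + 391.4 y = -5512.95
Solving the 2×2 system: x ≈ 53.7, y ≈ -17.4 km.

x ≈ 53.7 km, y ≈ -17.4 km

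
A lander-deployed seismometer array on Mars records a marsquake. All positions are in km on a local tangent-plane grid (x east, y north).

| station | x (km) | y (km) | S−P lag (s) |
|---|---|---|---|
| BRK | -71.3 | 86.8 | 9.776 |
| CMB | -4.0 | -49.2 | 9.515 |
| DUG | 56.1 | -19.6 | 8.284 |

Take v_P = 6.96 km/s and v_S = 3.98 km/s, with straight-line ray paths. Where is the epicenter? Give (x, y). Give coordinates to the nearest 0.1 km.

Distance from S−P lag: d = Δt · v_P v_S / (v_P − v_S) = Δt · (6.96·3.98)/(6.96−3.98) ≈ 9.2956·Δt.
So d_BRK = 90.87, d_CMB = 88.45, d_DUG = 77.00 km.
Circle about each station: (x + 71.3)² + (y − 86.8)² = 90.87²; (x + 4.0)² + (y + 49.2)² = 88.45²; (x − 56.1)² + (y + 19.6)² = 77.00².
Subtracting the BRK equation from the CMB and DUG equations removes the quadratic terms:
134.6 x − 272.0 y = -9747.34
254.8 x − 212.8 y = -6758.20
Solving the 2×2 system: x ≈ 5.8, y ≈ 38.7 km.

5.8 km east, 38.7 km north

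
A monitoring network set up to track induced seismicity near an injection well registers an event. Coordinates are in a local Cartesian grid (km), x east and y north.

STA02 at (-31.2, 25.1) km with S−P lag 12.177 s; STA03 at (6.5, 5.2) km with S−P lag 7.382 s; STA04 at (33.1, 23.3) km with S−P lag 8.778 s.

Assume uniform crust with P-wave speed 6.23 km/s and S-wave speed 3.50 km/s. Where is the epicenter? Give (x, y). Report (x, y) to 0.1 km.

Distance from S−P lag: d = Δt · v_P v_S / (v_P − v_S) = Δt · (6.23·3.50)/(6.23−3.50) ≈ 7.9872·Δt.
So d_STA02 = 97.26, d_STA03 = 58.96, d_STA04 = 70.11 km.
Circle about each station: (x + 31.2)² + (y − 25.1)² = 97.26²; (x − 6.5)² + (y − 5.2)² = 58.96²; (x − 33.1)² + (y − 23.3)² = 70.11².
Subtracting the STA02 equation from the STA03 and STA04 equations removes the quadratic terms:
75.4 x − 39.8 y = 4449.07
128.6 x − 3.6 y = 4579.15
Solving the 2×2 system: x ≈ 34.3, y ≈ -46.8 km.

34.3 km east, -46.8 km north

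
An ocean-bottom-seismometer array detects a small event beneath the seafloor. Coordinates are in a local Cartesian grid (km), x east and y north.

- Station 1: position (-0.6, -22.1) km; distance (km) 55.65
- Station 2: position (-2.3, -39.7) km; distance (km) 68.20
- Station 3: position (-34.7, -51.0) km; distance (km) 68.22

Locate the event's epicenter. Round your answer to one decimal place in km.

Circle about each station: (x + 0.6)² + (y + 22.1)² = 55.65²; (x + 2.3)² + (y + 39.7)² = 68.20²; (x + 34.7)² + (y + 51.0)² = 68.22².
Subtracting pairs of circle equations eliminates x²+y² and gives linear equations (the radical axes):
-3.4 x − 35.2 y = -461.71
-68.2 x − 57.8 y = 1759.27
Solving the 2×2 system: x ≈ -40.2, y ≈ 17.0 km.

(-40.2, 17.0)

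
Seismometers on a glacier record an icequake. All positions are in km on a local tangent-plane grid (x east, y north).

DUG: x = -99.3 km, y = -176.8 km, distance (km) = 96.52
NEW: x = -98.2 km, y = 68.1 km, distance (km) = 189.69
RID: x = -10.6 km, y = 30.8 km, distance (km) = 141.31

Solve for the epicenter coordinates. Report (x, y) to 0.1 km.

x ≈ -30.5 km, y ≈ -109.1 km

Circle about each station: (x + 99.3)² + (y + 176.8)² = 96.52²; (x + 98.2)² + (y − 68.1)² = 189.69²; (x + 10.6)² + (y − 30.8)² = 141.31².
Subtracting the DUG equation from the NEW and RID equations removes the quadratic terms:
2.2 x + 489.8 y = -53504.07
177.4 x + 415.2 y = -50710.14
Solving the 2×2 system: x ≈ -30.5, y ≈ -109.1 km.
Check against DUG (with the unrounded x, y): √((x + 99.3)²+(y + 176.8)²) = 96.52 ≈ 96.52 km. ✓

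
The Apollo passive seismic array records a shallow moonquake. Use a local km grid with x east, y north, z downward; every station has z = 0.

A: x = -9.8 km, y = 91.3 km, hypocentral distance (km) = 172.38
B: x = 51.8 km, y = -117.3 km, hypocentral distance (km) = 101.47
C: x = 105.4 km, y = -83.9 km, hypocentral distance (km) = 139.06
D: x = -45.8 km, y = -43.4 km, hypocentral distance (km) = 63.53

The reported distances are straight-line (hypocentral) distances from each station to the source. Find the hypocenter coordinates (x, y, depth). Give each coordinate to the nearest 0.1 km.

(-23.2, -72.6, 51.7)

Each station gives a sphere (x−x_i)² + (y−y_i)² + z² = d_i² (stations at z=0).
Subtracting the A sphere from B and C: z² cancels, leaving linear equations in x and y:
123.2 x − 417.2 y = 27429.50
230.4 x − 350.4 y = 20093.82
Solving: x ≈ -23.193, y ≈ -72.596 km (keep extra digits for the depth step; rounded: -23.2, -72.6).
Then from the A sphere: z² = 172.38² − (x + 9.8)² − (y − 91.3)² with x = -23.193, y = -72.596, so z ≈ 51.707 ≈ 51.7 km.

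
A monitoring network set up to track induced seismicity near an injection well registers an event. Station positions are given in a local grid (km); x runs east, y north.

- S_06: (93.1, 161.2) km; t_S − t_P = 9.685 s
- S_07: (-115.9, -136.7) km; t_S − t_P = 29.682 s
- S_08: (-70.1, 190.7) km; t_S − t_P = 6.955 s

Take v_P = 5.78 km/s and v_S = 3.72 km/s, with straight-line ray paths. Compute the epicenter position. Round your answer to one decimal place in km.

(-7.7, 153.6)

Distance from S−P lag: d = Δt · v_P v_S / (v_P − v_S) = Δt · (5.78·3.72)/(5.78−3.72) ≈ 10.4377·Δt.
So d_S_06 = 101.09, d_S_07 = 309.81, d_S_08 = 72.59 km.
Circle about each station: (x − 93.1)² + (y − 161.2)² = 101.09²; (x + 115.9)² + (y + 136.7)² = 309.81²; (x + 70.1)² + (y − 190.7)² = 72.59².
Subtracting the S_06 equation from the S_07 and S_08 equations removes the quadratic terms:
-418.0 x − 595.8 y = -88296.40
-326.4 x + 59.0 y = 11577.33
Solving the 2×2 system: x ≈ -7.7, y ≈ 153.6 km.
Check against S_06 (with the unrounded x, y): √((x − 93.1)²+(y − 161.2)²) = 101.09 ≈ 101.09 km. ✓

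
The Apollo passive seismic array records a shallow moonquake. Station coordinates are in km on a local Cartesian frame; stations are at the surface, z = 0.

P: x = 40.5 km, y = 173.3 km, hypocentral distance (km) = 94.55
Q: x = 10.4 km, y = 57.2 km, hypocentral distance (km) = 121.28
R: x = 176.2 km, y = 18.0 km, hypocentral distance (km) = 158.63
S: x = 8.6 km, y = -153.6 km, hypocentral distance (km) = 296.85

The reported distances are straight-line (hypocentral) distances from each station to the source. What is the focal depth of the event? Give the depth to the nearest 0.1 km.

depth ≈ 69.8 km

Each station gives a sphere (x−x_i)² + (y−y_i)² + z² = d_i² (stations at z=0).
Subtracting the P sphere from Q and R: z² cancels, leaving linear equations in x and y:
-60.2 x − 232.2 y = -34062.28
271.4 x − 310.6 y = -16526.47
Solving: x ≈ 82.508, y ≈ 125.303 km (keep extra digits for the depth step; rounded: 82.5, 125.3).
Then from the P sphere: z² = 94.55² − (x − 40.5)² − (y − 173.3)² with x = 82.508, y = 125.303, so z ≈ 69.795 ≈ 69.8 km.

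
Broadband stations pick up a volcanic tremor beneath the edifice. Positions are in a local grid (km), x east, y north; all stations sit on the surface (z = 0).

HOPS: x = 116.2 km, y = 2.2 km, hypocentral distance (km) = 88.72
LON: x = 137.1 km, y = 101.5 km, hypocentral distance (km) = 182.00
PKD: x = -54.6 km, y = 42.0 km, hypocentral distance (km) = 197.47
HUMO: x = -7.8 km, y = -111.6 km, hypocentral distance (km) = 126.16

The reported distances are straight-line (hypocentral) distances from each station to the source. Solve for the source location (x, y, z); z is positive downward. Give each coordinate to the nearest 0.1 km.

Each station gives a sphere (x−x_i)² + (y−y_i)² + z² = d_i² (stations at z=0).
Subtracting the HOPS sphere from LON and PKD: z² cancels, leaving linear equations in x and y:
41.8 x + 198.6 y = -9661.38
-341.6 x + 79.6 y = -39885.28
Solving: x ≈ 100.496, y ≈ -69.799 km (keep extra digits for the depth step; rounded: 100.5, -69.8).
Then from the HOPS sphere: z² = 88.72² − (x − 116.2)² − (y − 2.2)² with x = 100.496, y = -69.799, so z ≈ 49.404 ≈ 49.4 km.

(100.5, -69.8, 49.4)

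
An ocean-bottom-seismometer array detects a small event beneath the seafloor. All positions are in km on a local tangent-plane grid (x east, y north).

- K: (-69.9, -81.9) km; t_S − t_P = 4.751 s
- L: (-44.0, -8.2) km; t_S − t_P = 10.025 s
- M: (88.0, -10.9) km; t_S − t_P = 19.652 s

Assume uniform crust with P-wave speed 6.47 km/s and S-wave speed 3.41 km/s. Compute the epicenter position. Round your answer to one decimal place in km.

Distance from S−P lag: d = Δt · v_P v_S / (v_P − v_S) = Δt · (6.47·3.41)/(6.47−3.41) ≈ 7.2100·Δt.
So d_K = 34.25, d_L = 72.28, d_M = 141.69 km.
Circle about each station: (x + 69.9)² + (y + 81.9)² = 34.25²; (x + 44.0)² + (y + 8.2)² = 72.28²; (x − 88.0)² + (y + 10.9)² = 141.69².
Subtracting the K equation from the L and M equations removes the quadratic terms:
51.8 x + 147.4 y = -13641.72
315.8 x + 142.0 y = -22633.80
Solving the 2×2 system: x ≈ -35.7, y ≈ -80.0 km.
Check against K (with the unrounded x, y): √((x + 69.9)²+(y + 81.9)²) = 34.26 ≈ 34.25 km. ✓

x ≈ -35.7 km, y ≈ -80.0 km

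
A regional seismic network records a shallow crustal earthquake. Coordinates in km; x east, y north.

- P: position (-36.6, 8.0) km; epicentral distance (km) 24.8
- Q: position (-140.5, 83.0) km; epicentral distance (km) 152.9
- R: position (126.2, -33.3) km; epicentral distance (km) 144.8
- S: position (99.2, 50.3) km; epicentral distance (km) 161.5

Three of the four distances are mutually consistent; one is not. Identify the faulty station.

Solve using three stations at a time. Using P, Q, R (subtract circle equations pairwise → linear system) gives (x, y) ≈ (-15.9, -5.7).
Distances from that point to each station vs reported:
  P: calculated 24.8 vs reported 24.8 → residual 0.0 km
  Q: calculated 152.9 vs reported 152.9 → residual 0.0 km
  R: calculated 144.8 vs reported 144.8 → residual 0.0 km
  S: calculated 128.0 vs reported 161.5 → residual 33.5 km
P, Q, R are mutually consistent (residuals ≈ 0); S is off by 33.5 km.

S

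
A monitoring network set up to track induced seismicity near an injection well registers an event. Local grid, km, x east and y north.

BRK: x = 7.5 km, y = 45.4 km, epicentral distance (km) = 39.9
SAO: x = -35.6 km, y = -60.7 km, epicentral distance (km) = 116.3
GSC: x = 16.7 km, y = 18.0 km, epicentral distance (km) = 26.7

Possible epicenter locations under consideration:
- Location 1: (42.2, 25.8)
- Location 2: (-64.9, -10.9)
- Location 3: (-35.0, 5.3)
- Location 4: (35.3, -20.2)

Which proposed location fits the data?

For each candidate, compare |candidate − station| to the reported distance:
Location 1: residuals BRK 0.0, SAO 0.0, GSC 0.0 → max 0.0 km
Location 2: residuals BRK 51.8, SAO 58.5, GSC 59.9 → max 59.9 km
Location 3: residuals BRK 18.5, SAO 50.3, GSC 26.5 → max 50.3 km
Location 4: residuals BRK 31.3, SAO 34.6, GSC 15.8 → max 34.6 km
Only Location 1 has all residuals ≈ 0.

Location 1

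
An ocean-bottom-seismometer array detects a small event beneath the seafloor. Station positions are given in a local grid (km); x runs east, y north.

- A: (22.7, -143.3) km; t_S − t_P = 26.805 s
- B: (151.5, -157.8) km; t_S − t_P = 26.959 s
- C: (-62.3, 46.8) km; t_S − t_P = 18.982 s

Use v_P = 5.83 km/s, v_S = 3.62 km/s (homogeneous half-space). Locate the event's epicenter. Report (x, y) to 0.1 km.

Distance from S−P lag: d = Δt · v_P v_S / (v_P − v_S) = Δt · (5.83·3.62)/(5.83−3.62) ≈ 9.5496·Δt.
So d_A = 255.98, d_B = 257.45, d_C = 181.27 km.
Circle about each station: (x − 22.7)² + (y + 143.3)² = 255.98²; (x − 151.5)² + (y + 157.8)² = 257.45²; (x + 62.3)² + (y − 46.8)² = 181.27².
Subtracting the A equation from the B and C equations removes the quadratic terms:
257.6 x − 29.0 y = 26048.17
-170.0 x + 380.2 y = 17688.30
Solving the 2×2 system: x ≈ 112.0, y ≈ 96.6 km.
Check against A (with the unrounded x, y): √((x − 22.7)²+(y + 143.3)²) = 255.98 ≈ 255.98 km. ✓

(112.0, 96.6)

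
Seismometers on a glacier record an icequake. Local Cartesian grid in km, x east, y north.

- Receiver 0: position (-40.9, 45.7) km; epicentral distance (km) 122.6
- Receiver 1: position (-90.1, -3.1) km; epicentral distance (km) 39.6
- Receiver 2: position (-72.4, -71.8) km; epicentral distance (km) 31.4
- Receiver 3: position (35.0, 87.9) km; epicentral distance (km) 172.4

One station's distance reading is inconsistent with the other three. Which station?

Receiver 0

Solve using three stations at a time. Using Receiver 1, Receiver 2, Receiver 3 (subtract circle equations pairwise → linear system) gives (x, y) ≈ (-79.3, -41.2).
Distances from that point to each station vs reported:
  Receiver 0: calculated 95.0 vs reported 122.6 → residual 27.6 km
  Receiver 1: calculated 39.6 vs reported 39.6 → residual 0.0 km
  Receiver 2: calculated 31.4 vs reported 31.4 → residual 0.0 km
  Receiver 3: calculated 172.4 vs reported 172.4 → residual 0.0 km
Receiver 1, Receiver 2, Receiver 3 are mutually consistent (residuals ≈ 0); Receiver 0 is off by 27.6 km.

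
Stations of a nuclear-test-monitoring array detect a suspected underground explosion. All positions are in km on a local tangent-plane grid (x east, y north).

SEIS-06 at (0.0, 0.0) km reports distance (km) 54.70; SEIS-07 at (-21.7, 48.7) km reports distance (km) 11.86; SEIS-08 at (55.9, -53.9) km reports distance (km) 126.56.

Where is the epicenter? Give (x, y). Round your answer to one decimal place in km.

Circle about each station: x² + y² = 54.70²; (x + 21.7)² + (y − 48.7)² = 11.86²; (x − 55.9)² + (y + 53.9)² = 126.56².
Subtracting the SEIS-06 equation from the SEIS-07 and SEIS-08 equations removes the quadratic terms:
-43.4 x + 97.4 y = 5694.01
111.8 x − 107.8 y = -6995.32
Solving the 2×2 system: x ≈ -10.9, y ≈ 53.6 km.
Check against SEIS-06 (with the unrounded x, y): √(x²+y²) = 54.71 ≈ 54.70 km. ✓

x ≈ -10.9 km, y ≈ 53.6 km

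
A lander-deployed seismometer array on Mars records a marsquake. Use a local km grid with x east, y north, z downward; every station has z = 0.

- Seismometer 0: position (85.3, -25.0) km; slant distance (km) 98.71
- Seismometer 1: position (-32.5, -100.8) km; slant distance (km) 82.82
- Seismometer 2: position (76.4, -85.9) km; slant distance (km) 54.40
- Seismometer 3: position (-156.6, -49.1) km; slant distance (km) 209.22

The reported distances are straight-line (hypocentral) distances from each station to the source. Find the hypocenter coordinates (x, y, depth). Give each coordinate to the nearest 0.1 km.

Each station gives a sphere (x−x_i)² + (y−y_i)² + z² = d_i² (stations at z=0).
Subtracting the Seismometer 0 sphere from Seismometer 1 and Seismometer 2: z² cancels, leaving linear equations in x and y:
-235.6 x − 151.6 y = 6200.31
-17.8 x − 121.8 y = 12098.98
Solving: x ≈ 41.504, y ≈ -105.400 km (keep extra digits for the depth step; rounded: 41.5, -105.4).
Then from the Seismometer 0 sphere: z² = 98.71² − (x − 85.3)² − (y + 25.0)² with x = 41.504, y = -105.400, so z ≈ 36.897 ≈ 36.9 km.

(41.5, -105.4, 36.9)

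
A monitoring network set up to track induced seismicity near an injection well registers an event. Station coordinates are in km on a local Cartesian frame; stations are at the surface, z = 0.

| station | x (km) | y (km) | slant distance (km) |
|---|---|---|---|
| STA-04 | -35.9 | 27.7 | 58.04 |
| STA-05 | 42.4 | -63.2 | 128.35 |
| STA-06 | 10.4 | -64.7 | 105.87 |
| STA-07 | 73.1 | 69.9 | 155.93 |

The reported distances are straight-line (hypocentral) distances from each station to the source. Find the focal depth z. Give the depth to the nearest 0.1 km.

Each station gives a sphere (x−x_i)² + (y−y_i)² + z² = d_i² (stations at z=0).
Subtracting the STA-04 sphere from STA-05 and STA-06: z² cancels, leaving linear equations in x and y:
156.6 x − 181.8 y = -9369.18
92.6 x − 184.8 y = -5601.67
Solving: x ≈ -58.905, y ≈ 0.796 km (keep extra digits for the depth step; rounded: -58.9, 0.8).
Then from the STA-04 sphere: z² = 58.04² − (x + 35.9)² − (y − 27.7)² with x = -58.905, y = 0.796, so z ≈ 45.996 ≈ 46.0 km.
Check against STA-07 (with the unrounded solution): distance 155.94 ≈ 155.93 km. ✓

depth ≈ 46.0 km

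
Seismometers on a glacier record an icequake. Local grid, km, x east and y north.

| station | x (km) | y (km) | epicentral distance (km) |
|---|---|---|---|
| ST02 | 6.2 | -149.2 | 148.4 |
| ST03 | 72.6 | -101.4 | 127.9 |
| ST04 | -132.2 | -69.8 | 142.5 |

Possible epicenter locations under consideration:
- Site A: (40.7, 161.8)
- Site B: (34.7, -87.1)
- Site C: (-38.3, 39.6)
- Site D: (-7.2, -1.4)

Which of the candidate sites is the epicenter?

Site D

For each candidate, compare |candidate − station| to the reported distance:
Site A: residuals ST02 164.5, ST03 137.2, ST04 146.5 → max 164.5 km
Site B: residuals ST02 80.1, ST03 87.4, ST04 25.3 → max 87.4 km
Site C: residuals ST02 45.6, ST03 51.5, ST04 1.7 → max 51.5 km
Site D: residuals ST02 0.0, ST03 0.0, ST04 0.0 → max 0.0 km
Only Site D has all residuals ≈ 0.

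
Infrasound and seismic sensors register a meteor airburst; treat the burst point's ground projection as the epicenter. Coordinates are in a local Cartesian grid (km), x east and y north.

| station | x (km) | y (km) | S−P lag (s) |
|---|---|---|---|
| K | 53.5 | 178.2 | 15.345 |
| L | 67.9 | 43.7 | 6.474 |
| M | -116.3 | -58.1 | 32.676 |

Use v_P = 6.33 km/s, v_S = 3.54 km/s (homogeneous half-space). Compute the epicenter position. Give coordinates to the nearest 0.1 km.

(112.7, 70.1)

Distance from S−P lag: d = Δt · v_P v_S / (v_P − v_S) = Δt · (6.33·3.54)/(6.33−3.54) ≈ 8.0316·Δt.
So d_K = 123.25, d_L = 52.00, d_M = 262.44 km.
Circle about each station: (x − 53.5)² + (y − 178.2)² = 123.25²; (x − 67.9)² + (y − 43.7)² = 52.00²; (x + 116.3)² + (y + 58.1)² = 262.44².
Subtracting pairs of circle equations eliminates x²+y² and gives linear equations (the radical axes):
28.8 x − 269.0 y = -15610.83
-339.6 x − 472.6 y = -71400.38
Solving the 2×2 system: x ≈ 112.7, y ≈ 70.1 km.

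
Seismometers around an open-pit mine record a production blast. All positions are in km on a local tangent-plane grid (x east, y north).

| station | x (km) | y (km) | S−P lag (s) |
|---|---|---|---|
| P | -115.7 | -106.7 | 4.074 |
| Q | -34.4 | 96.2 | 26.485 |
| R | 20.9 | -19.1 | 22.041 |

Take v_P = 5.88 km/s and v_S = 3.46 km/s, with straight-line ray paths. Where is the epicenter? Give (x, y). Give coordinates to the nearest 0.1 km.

Distance from S−P lag: d = Δt · v_P v_S / (v_P − v_S) = Δt · (5.88·3.46)/(5.88−3.46) ≈ 8.4069·Δt.
So d_P = 34.25, d_Q = 222.66, d_R = 185.30 km.
Circle about each station: (x + 115.7)² + (y + 106.7)² = 34.25²; (x + 34.4)² + (y − 96.2)² = 222.66²; (x − 20.9)² + (y + 19.1)² = 185.30².
Subtracting pairs of circle equations eliminates x²+y² and gives linear equations (the radical axes):
162.6 x + 405.8 y = -62737.99
273.2 x + 175.2 y = -57132.79
Solving the 2×2 system: x ≈ -148.0, y ≈ -95.3 km.
Check against P (with the unrounded x, y): √((x + 115.7)²+(y + 106.7)²) = 34.27 ≈ 34.25 km. ✓

(-148.0, -95.3)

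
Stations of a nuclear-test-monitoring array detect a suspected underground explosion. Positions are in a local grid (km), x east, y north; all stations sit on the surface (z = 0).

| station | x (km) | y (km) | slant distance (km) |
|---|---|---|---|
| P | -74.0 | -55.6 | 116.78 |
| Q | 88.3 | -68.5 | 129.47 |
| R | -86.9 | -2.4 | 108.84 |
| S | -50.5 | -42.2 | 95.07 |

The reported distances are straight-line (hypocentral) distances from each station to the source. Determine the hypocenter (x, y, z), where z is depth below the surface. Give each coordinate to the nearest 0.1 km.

x ≈ 3.1 km, y ≈ 8.1 km, depth ≈ 60.3 km

Each station gives a sphere (x−x_i)² + (y−y_i)² + z² = d_i² (stations at z=0).
Subtracting the P sphere from Q and R: z² cancels, leaving linear equations in x and y:
324.6 x − 25.8 y = 796.87
-25.8 x + 106.4 y = 781.43
Solving: x ≈ 3.098, y ≈ 8.096 km (keep extra digits for the depth step; rounded: 3.1, 8.1).
Then from the P sphere: z² = 116.78² − (x + 74.0)² − (y + 55.6)² with x = 3.098, y = 8.096, so z ≈ 60.302 ≈ 60.3 km.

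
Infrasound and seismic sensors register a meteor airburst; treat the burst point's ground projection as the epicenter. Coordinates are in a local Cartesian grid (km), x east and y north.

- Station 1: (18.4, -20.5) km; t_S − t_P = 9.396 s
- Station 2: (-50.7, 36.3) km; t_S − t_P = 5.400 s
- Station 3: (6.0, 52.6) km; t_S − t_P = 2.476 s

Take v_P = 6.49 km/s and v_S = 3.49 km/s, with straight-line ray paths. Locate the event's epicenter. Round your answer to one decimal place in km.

Distance from S−P lag: d = Δt · v_P v_S / (v_P − v_S) = Δt · (6.49·3.49)/(6.49−3.49) ≈ 7.5500·Δt.
So d_Station 1 = 70.94, d_Station 2 = 40.77, d_Station 3 = 18.69 km.
Circle about each station: (x − 18.4)² + (y + 20.5)² = 70.94²; (x + 50.7)² + (y − 36.3)² = 40.77²; (x − 6.0)² + (y − 52.6)² = 18.69².
Subtracting pairs of circle equations eliminates x²+y² and gives linear equations (the radical axes):
-138.2 x + 113.6 y = 6499.66
-24.8 x + 146.2 y = 6727.12
Solving the 2×2 system: x ≈ -10.7, y ≈ 44.2 km.

(-10.7, 44.2)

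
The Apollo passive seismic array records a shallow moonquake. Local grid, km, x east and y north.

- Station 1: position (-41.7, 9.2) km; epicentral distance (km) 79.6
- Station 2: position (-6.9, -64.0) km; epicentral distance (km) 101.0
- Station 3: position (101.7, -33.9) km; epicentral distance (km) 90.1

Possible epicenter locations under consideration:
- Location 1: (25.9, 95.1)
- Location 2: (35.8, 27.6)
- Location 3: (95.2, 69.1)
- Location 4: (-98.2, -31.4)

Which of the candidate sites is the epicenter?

Location 2

For each candidate, compare |candidate − station| to the reported distance:
Location 1: residuals Station 1 29.7, Station 2 61.4, Station 3 59.5 → max 61.4 km
Location 2: residuals Station 1 0.1, Station 2 0.1, Station 3 0.0 → max 0.1 km
Location 3: residuals Station 1 69.8, Station 2 66.7, Station 3 13.1 → max 69.8 km
Location 4: residuals Station 1 10.0, Station 2 4.1, Station 3 109.8 → max 109.8 km
Only Location 2 has all residuals ≈ 0.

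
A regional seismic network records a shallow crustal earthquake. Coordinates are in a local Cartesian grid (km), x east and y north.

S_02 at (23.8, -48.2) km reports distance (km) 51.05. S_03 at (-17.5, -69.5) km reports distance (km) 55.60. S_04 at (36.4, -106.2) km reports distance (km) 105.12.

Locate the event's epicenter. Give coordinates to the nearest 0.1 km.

-14.1 km east, -14.0 km north

Circle about each station: (x − 23.8)² + (y + 48.2)² = 51.05²; (x + 17.5)² + (y + 69.5)² = 55.60²; (x − 36.4)² + (y + 106.2)² = 105.12².
Subtracting pairs of circle equations eliminates x²+y² and gives linear equations (the radical axes):
-82.6 x − 42.6 y = 1761.56
25.2 x − 116.0 y = 1269.61
Solving the 2×2 system: x ≈ -14.1, y ≈ -14.0 km.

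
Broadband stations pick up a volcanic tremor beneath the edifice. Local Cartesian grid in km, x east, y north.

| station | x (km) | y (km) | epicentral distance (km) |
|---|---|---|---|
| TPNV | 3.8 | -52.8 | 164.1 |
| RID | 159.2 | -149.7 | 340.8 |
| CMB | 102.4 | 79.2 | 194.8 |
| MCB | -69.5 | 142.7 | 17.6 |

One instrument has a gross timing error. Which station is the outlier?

Solve using three stations at a time. Using TPNV, RID, CMB (subtract circle equations pairwise → linear system) gives (x, y) ≈ (-92.4, 80.2).
Distances from that point to each station vs reported:
  TPNV: calculated 164.1 vs reported 164.1 → residual 0.0 km
  RID: calculated 340.8 vs reported 340.8 → residual 0.0 km
  CMB: calculated 194.8 vs reported 194.8 → residual 0.0 km
  MCB: calculated 66.6 vs reported 17.6 → residual 49.0 km
TPNV, RID, CMB are mutually consistent (residuals ≈ 0); MCB is off by 49.0 km.

MCB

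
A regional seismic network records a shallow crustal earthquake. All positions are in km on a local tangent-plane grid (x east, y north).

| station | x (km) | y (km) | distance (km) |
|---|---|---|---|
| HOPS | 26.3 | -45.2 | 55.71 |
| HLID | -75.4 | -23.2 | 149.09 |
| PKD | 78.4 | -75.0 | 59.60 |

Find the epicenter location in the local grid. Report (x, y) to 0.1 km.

Circle about each station: (x − 26.3)² + (y + 45.2)² = 55.71²; (x + 75.4)² + (y + 23.2)² = 149.09²; (x − 78.4)² + (y + 75.0)² = 59.60².
Subtracting the HOPS equation from the HLID and PKD equations removes the quadratic terms:
-203.4 x + 44.0 y = -15635.55
104.2 x − 59.6 y = 8588.27
Solving the 2×2 system: x ≈ 73.5, y ≈ -15.6 km.
Check against HOPS (with the unrounded x, y): √((x − 26.3)²+(y + 45.2)²) = 55.71 ≈ 55.71 km. ✓

(73.5, -15.6)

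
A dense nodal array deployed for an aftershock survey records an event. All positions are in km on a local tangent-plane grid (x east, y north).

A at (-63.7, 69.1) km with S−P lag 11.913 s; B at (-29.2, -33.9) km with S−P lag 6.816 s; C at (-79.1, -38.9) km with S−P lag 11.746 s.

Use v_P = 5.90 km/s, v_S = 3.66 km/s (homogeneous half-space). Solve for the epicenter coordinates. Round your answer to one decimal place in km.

27.5 km east, -0.7 km north

Distance from S−P lag: d = Δt · v_P v_S / (v_P − v_S) = Δt · (5.90·3.66)/(5.90−3.66) ≈ 9.6402·Δt.
So d_A = 114.84, d_B = 65.71, d_C = 113.23 km.
Circle about each station: (x + 63.7)² + (y − 69.1)² = 114.84²; (x + 29.2)² + (y + 33.9)² = 65.71²; (x + 79.1)² + (y + 38.9)² = 113.23².
Subtracting the A equation from the B and C equations removes the quadratic terms:
69.0 x − 206.0 y = 2039.77
-30.8 x − 216.0 y = -695.29
Solving the 2×2 system: x ≈ 27.5, y ≈ -0.7 km.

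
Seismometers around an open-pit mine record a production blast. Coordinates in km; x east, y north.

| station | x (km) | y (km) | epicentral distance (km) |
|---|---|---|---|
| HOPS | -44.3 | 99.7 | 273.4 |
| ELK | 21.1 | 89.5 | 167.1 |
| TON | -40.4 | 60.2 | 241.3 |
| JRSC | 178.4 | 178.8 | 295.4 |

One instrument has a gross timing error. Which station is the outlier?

Solve using three stations at a time. Using HOPS, TON, JRSC (subtract circle equations pairwise → linear system) gives (x, y) ≈ (128.3, -112.3).
Distances from that point to each station vs reported:
  HOPS: calculated 273.4 vs reported 273.4 → residual 0.0 km
  ELK: calculated 228.5 vs reported 167.1 → residual 61.4 km
  TON: calculated 241.3 vs reported 241.3 → residual 0.0 km
  JRSC: calculated 295.4 vs reported 295.4 → residual 0.0 km
HOPS, TON, JRSC are mutually consistent (residuals ≈ 0); ELK is off by 61.4 km.

ELK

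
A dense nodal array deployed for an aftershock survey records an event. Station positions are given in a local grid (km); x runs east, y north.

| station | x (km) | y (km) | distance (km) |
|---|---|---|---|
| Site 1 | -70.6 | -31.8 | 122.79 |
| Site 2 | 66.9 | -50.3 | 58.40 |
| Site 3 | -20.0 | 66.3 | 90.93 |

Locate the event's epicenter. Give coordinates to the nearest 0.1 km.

Circle about each station: (x + 70.6)² + (y + 31.8)² = 122.79²; (x − 66.9)² + (y + 50.3)² = 58.40²; (x + 20.0)² + (y − 66.3)² = 90.93².
Subtracting the Site 1 equation from the Site 2 and Site 3 equations removes the quadratic terms:
275.0 x − 37.0 y = 12676.92
101.2 x + 196.2 y = 5609.21
Solving the 2×2 system: x ≈ 46.7, y ≈ 4.5 km.

46.7 km east, 4.5 km north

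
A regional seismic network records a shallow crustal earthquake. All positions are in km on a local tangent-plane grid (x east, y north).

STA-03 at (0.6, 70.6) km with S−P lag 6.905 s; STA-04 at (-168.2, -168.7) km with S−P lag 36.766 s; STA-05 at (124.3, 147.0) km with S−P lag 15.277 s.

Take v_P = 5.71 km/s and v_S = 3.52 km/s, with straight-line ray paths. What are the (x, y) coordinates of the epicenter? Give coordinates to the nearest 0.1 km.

Distance from S−P lag: d = Δt · v_P v_S / (v_P − v_S) = Δt · (5.71·3.52)/(5.71−3.52) ≈ 9.1777·Δt.
So d_STA-03 = 63.37, d_STA-04 = 337.43, d_STA-05 = 140.21 km.
Circle about each station: (x − 0.6)² + (y − 70.6)² = 63.37²; (x + 168.2)² + (y + 168.7)² = 337.43²; (x − 124.3)² + (y − 147.0)² = 140.21².
Subtracting the STA-03 equation from the STA-04 and STA-05 equations removes the quadratic terms:
-337.6 x − 478.6 y = -58077.04
247.4 x + 152.8 y = 16431.68
Solving the 2×2 system: x ≈ -15.1, y ≈ 132.0 km.
Check against STA-03 (with the unrounded x, y): √((x − 0.6)²+(y − 70.6)²) = 63.39 ≈ 63.37 km. ✓

(-15.1, 132.0)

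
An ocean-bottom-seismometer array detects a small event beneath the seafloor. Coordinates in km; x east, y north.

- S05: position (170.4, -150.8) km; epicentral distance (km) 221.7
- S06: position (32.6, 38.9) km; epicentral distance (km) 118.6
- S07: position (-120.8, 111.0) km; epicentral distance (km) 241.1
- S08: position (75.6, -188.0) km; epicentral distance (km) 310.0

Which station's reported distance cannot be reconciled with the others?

Solve using three stations at a time. Using S06, S07, S08 (subtract circle equations pairwise → linear system) gives (x, y) ≈ (120.1, 118.7).
Distances from that point to each station vs reported:
  S05: calculated 274.2 vs reported 221.7 → residual 52.5 km
  S06: calculated 118.4 vs reported 118.6 → residual 0.2 km
  S07: calculated 241.0 vs reported 241.1 → residual 0.1 km
  S08: calculated 309.9 vs reported 310.0 → residual 0.1 km
S06, S07, S08 are mutually consistent (residuals ≈ 0); S05 is off by 52.5 km.

S05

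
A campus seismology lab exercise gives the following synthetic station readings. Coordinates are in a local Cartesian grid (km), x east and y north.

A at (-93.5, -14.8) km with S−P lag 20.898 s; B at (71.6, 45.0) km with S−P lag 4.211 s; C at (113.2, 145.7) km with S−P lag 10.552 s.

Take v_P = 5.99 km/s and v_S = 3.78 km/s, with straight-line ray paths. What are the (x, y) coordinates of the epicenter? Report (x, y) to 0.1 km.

Distance from S−P lag: d = Δt · v_P v_S / (v_P − v_S) = Δt · (5.99·3.78)/(5.99−3.78) ≈ 10.2453·Δt.
So d_A = 214.11, d_B = 43.14, d_C = 108.11 km.
Circle about each station: (x + 93.5)² + (y + 14.8)² = 214.11²; (x − 71.6)² + (y − 45.0)² = 43.14²; (x − 113.2)² + (y − 145.7)² = 108.11².
Subtracting the A equation from the B and C equations removes the quadratic terms:
330.2 x + 119.6 y = 42172.30
413.4 x + 321.0 y = 59236.76
Solving the 2×2 system: x ≈ 114.1, y ≈ 37.6 km.
Check against A (with the unrounded x, y): √((x + 93.5)²+(y + 14.8)²) = 214.11 ≈ 214.11 km. ✓

(114.1, 37.6)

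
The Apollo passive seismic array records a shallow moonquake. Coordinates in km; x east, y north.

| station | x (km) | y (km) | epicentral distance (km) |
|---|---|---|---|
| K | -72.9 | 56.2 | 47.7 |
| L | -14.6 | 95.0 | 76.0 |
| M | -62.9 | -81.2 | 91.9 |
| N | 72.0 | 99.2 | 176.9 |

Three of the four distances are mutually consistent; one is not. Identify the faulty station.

L

Solve using three stations at a time. Using K, M, N (subtract circle equations pairwise → linear system) gives (x, y) ≈ (-80.2, 9.1).
Distances from that point to each station vs reported:
  K: calculated 47.7 vs reported 47.7 → residual 0.0 km
  L: calculated 108.1 vs reported 76.0 → residual 32.1 km
  M: calculated 91.9 vs reported 91.9 → residual 0.0 km
  N: calculated 176.9 vs reported 176.9 → residual 0.0 km
K, M, N are mutually consistent (residuals ≈ 0); L is off by 32.1 km.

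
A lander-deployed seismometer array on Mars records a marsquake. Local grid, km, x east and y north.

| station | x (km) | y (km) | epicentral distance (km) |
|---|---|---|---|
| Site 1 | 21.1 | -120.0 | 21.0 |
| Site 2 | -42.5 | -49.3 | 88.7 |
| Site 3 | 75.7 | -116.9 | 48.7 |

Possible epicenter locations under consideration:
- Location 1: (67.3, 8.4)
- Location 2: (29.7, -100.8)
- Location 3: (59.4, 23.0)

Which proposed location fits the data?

Location 2

For each candidate, compare |candidate − station| to the reported distance:
Location 1: residuals Site 1 115.5, Site 2 35.3, Site 3 76.9 → max 115.5 km
Location 2: residuals Site 1 0.0, Site 2 0.0, Site 3 0.0 → max 0.0 km
Location 3: residuals Site 1 127.0, Site 2 36.2, Site 3 92.1 → max 127.0 km
Only Location 2 has all residuals ≈ 0.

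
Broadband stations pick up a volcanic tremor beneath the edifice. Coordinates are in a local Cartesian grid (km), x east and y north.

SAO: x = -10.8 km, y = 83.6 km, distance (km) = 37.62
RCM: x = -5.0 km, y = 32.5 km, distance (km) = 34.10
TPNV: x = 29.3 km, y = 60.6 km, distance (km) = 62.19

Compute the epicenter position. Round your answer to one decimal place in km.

x ≈ -32.4 km, y ≈ 52.8 km

Circle about each station: (x + 10.8)² + (y − 83.6)² = 37.62²; (x + 5.0)² + (y − 32.5)² = 34.10²; (x − 29.3)² + (y − 60.6)² = 62.19².
Subtracting the SAO equation from the RCM and TPNV equations removes the quadratic terms:
11.6 x − 102.2 y = -5771.90
80.2 x − 46.0 y = -5027.08
Solving the 2×2 system: x ≈ -32.4, y ≈ 52.8 km.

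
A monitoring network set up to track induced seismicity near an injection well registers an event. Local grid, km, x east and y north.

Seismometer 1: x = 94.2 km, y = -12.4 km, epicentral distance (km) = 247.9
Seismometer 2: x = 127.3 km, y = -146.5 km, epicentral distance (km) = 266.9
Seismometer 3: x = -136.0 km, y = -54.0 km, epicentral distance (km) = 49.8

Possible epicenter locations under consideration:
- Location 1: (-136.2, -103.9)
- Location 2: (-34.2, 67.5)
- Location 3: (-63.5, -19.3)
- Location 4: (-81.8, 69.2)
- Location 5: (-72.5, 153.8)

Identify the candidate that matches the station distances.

Location 1

For each candidate, compare |candidate − station| to the reported distance:
Location 1: residuals Seismometer 1 0.0, Seismometer 2 0.0, Seismometer 3 0.1 → max 0.1 km
Location 2: residuals Seismometer 1 96.7, Seismometer 2 1.2, Seismometer 3 108.7 → max 108.7 km
Location 3: residuals Seismometer 1 90.0, Seismometer 2 37.6, Seismometer 3 30.6 → max 90.0 km
Location 4: residuals Seismometer 1 53.9, Seismometer 2 33.5, Seismometer 3 84.8 → max 84.8 km
Location 5: residuals Seismometer 1 12.5, Seismometer 2 93.8, Seismometer 3 167.5 → max 167.5 km
Only Location 1 has all residuals ≈ 0.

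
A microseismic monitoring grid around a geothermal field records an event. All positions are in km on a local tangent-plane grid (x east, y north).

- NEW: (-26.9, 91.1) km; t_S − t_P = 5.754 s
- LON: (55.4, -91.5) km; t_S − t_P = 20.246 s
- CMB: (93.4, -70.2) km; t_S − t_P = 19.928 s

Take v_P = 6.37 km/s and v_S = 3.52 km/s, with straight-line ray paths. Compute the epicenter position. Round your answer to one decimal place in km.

Distance from S−P lag: d = Δt · v_P v_S / (v_P − v_S) = Δt · (6.37·3.52)/(6.37−3.52) ≈ 7.8675·Δt.
So d_NEW = 45.27, d_LON = 159.29, d_CMB = 156.78 km.
Circle about each station: (x + 26.9)² + (y − 91.1)² = 45.27²; (x − 55.4)² + (y + 91.5)² = 159.29²; (x − 93.4)² + (y + 70.2)² = 156.78².
Subtracting the NEW equation from the LON and CMB equations removes the quadratic terms:
164.6 x − 365.2 y = -20905.34
240.6 x − 322.6 y = -17901.82
Solving the 2×2 system: x ≈ 5.9, y ≈ 59.9 km.

(5.9, 59.9)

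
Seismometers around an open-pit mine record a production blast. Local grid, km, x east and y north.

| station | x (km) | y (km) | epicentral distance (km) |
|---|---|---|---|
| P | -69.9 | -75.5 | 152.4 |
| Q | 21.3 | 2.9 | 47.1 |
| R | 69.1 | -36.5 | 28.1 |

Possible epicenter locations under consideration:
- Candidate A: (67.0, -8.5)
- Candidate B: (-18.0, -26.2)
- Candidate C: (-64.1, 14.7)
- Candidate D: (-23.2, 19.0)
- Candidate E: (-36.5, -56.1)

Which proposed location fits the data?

For each candidate, compare |candidate − station| to the reported distance:
Candidate A: residuals P 0.0, Q 0.0, R 0.0 → max 0.0 km
Candidate B: residuals P 80.8, Q 1.8, R 59.6 → max 80.8 km
Candidate C: residuals P 62.0, Q 39.1, R 114.6 → max 114.6 km
Candidate D: residuals P 47.0, Q 0.2, R 79.6 → max 79.6 km
Candidate E: residuals P 113.8, Q 35.5, R 79.3 → max 113.8 km
Only Candidate A has all residuals ≈ 0.

Candidate A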